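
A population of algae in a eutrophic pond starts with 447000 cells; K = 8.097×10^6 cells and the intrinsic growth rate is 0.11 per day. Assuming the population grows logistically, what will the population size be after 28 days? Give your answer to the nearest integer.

4532196 cells

A = (K − N₀)/N₀ = (8.097×10^6 − 447000)/447000 = 17.114.
N(t) = K/(1 + A·e^(−rt)) = 8.097×10^6/(1 + 17.114×e^(−0.11×28)).
e^(−3.08) = 0.045959; denominator = 1 + 17.114×0.045959 = 1.7866.
N = 8.097×10^6/1.7866 = 4.532196×10^6.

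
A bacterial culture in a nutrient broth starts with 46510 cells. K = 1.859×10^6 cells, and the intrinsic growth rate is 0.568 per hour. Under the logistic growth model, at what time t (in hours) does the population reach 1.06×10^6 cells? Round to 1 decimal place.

6.9 hours

A = (K − N₀)/N₀ = (1.859×10^6 − 46510)/46510 = 38.97.
Solve 1.859×10^6/(1 + 38.97·e^(−0.568t)) = 1.06×10^6: 1 + 38.97·e^(−0.568t) = 1.7538, so e^(−0.568t) = 0.0193425.
−0.568·t = ln(0.0193425) = -3.9455, so t = 3.9455/0.568 = 6.9462.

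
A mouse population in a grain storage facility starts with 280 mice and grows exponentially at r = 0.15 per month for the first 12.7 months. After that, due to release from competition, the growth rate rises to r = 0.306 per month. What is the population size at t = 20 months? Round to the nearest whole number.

Phase 1: N(12.7) = 280·e^(0.15×12.7) = 280·e^1.905 = 1881.43.
Phase 2 runs for 20 − 12.7 = 7.3 months at r = 0.306.
N(20) = 1881.43·e^(0.306×7.3) = 1881.43·e^2.234 = 17563.7.

17564 mice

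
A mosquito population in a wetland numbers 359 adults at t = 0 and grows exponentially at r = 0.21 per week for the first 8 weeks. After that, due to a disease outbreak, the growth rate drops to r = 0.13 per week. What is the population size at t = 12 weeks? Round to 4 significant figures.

Phase 1: N(8) = 359·e^(0.21×8) = 359·e^1.68 = 1926.23.
Phase 2 runs for 12 − 8 = 4 weeks at r = 0.13.
N(12) = 1926.23·e^(0.13×4) = 1926.23·e^0.52 = 3239.98.

3240 adults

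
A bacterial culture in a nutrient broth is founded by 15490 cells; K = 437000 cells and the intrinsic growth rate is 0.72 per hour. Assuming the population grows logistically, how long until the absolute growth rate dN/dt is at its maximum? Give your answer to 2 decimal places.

Logistic growth is fastest at N = K/2 = 218500.
A = (K − N₀)/N₀ = 27.212. Set K/(1 + A·e^(−rt)) = K/2 → A·e^(−rt) = 1.
e^(−0.72t) = 1/27.212 = 0.0367488, so t = ln(27.212)/0.72 = 3.3036/0.72 = 4.5884.

4.59 hours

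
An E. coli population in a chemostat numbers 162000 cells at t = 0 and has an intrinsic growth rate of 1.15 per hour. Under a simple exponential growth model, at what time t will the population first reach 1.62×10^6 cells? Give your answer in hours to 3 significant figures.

Set N₀·e^(rt) = 1.62×10^6: e^(1.15·t) = 1.62×10^6/162000 = 10.
1.15·t = ln(10) = 2.3026, so t = 2.3026/1.15 = 2.0022.

2.00 hours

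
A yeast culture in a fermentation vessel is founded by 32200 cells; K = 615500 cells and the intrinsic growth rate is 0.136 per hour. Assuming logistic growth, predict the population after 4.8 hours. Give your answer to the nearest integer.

59010 cells

A = (K − N₀)/N₀ = (615500 − 32200)/32200 = 18.115.
N(t) = K/(1 + A·e^(−rt)) = 615500/(1 + 18.115×e^(−0.136×4.8)).
e^(−0.6528) = 0.52059; denominator = 1 + 18.115×0.52059 = 10.43.
N = 615500/10.43 = 59010.4.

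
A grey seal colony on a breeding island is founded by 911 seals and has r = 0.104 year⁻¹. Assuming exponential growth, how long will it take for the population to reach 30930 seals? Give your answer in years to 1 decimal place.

Set N₀·e^(rt) = 30930: e^(0.104·t) = 30930/911 = 33.952.
0.104·t = ln(33.952) = 3.5249, so t = 3.5249/0.104 = 33.894.

33.9 years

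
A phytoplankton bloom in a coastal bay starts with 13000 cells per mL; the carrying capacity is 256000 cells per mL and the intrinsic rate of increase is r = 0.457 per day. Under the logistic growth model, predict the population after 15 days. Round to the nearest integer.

251053 cells per mL

A = (K − N₀)/N₀ = (256000 − 13000)/13000 = 18.692.
N(t) = K/(1 + A·e^(−rt)) = 256000/(1 + 18.692×e^(−0.457×15)).
e^(−6.855) = 0.0010542; denominator = 1 + 18.692×0.0010542 = 1.0197.
N = 256000/1.0197 = 251053.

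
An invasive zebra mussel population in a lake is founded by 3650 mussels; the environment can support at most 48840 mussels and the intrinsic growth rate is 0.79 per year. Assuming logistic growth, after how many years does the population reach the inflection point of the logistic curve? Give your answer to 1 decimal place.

3.2 years

Logistic growth is fastest at N = K/2 = 24420.
A = (K − N₀)/N₀ = 12.381. Set K/(1 + A·e^(−rt)) = K/2 → A·e^(−rt) = 1.
e^(−0.79t) = 1/12.381 = 0.0807701, so t = ln(12.381)/0.79 = 2.5161/0.79 = 3.185.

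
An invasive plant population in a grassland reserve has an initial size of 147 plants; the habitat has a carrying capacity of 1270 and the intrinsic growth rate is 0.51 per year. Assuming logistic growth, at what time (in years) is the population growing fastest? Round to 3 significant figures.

3.99 years

Logistic growth is fastest at N = K/2 = 635.
A = (K − N₀)/N₀ = 7.6395. Set K/(1 + A·e^(−rt)) = K/2 → A·e^(−rt) = 1.
e^(−0.51t) = 1/7.6395 = 0.130899, so t = ln(7.6395)/0.51 = 2.0333/0.51 = 3.9869.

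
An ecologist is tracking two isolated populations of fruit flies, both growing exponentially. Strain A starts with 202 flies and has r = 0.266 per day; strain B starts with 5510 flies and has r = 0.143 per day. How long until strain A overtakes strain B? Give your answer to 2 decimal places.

26.88 days

Set 202·e^(0.266t) = 5510·e^(0.143t).
e^((0.266 − 0.143)t) = 5510/202 → e^(0.123·t) = 27.277.
0.123·t = ln(27.277) = 3.3061, so t = 3.3061/0.123 = 26.878.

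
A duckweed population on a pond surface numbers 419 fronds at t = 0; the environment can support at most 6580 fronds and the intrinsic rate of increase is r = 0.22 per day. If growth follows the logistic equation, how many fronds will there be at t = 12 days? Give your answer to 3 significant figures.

3210 fronds

A = (K − N₀)/N₀ = (6580 − 419)/419 = 14.704.
N(t) = K/(1 + A·e^(−rt)) = 6580/(1 + 14.704×e^(−0.22×12)).
e^(−2.64) = 0.071361; denominator = 1 + 14.704×0.071361 = 2.0493.
N = 6580/2.0493 = 3210.85.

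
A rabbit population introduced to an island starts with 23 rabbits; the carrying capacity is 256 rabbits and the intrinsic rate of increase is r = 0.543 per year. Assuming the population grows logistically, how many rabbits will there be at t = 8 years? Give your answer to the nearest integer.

A = (K − N₀)/N₀ = (256 − 23)/23 = 10.13.
N(t) = K/(1 + A·e^(−rt)) = 256/(1 + 10.13×e^(−0.543×8)).
e^(−4.344) = 0.012984; denominator = 1 + 10.13×0.012984 = 1.1315.
N = 256/1.1315 = 226.241.

226 rabbits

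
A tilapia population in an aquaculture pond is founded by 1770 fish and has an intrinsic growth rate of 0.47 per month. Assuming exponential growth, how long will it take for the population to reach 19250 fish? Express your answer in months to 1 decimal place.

Set N₀·e^(rt) = 19250: e^(0.47·t) = 19250/1770 = 10.876.
0.47·t = ln(10.876) = 2.3865, so t = 2.3865/0.47 = 5.0777.

5.1 months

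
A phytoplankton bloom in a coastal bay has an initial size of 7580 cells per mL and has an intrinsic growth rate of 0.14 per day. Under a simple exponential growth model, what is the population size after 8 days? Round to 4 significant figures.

N(t) = N₀·e^(rt) = 7580 × e^(0.14×8) = 7580 × e^1.12.
e^1.12 ≈ 3.0649, so N ≈ 7580 × 3.0649 = 23231.6.

23230 cells per mL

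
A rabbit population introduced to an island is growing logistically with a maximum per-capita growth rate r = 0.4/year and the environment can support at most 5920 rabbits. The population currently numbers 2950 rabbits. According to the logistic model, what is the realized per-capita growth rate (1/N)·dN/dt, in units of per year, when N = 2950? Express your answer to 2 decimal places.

(1/N)·dN/dt = r(1 − N/K) = 0.4 × (1 − 2950/5920).
= 0.4 × 0.50169 = 0.20068.

0.20 per year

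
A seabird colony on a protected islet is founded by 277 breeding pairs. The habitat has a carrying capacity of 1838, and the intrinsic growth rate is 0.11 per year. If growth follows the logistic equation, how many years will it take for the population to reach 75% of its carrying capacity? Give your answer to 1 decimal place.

25.7 years

A = (K − N₀)/N₀ = (1838 − 277)/277 = 5.6354.
Solve 1838/(1 + 5.6354·e^(−0.11t)) = 1378.5: 1 + 5.6354·e^(−0.11t) = 1.3333, so e^(−0.11t) = 0.0591501.
−0.11·t = ln(0.0591501) = -2.8277, so t = 2.8277/0.11 = 25.706.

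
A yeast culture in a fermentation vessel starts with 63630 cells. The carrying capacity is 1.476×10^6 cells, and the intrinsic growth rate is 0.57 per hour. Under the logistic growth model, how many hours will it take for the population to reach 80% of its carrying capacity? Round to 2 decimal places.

7.87 hours

A = (K − N₀)/N₀ = (1.476×10^6 − 63630)/63630 = 22.197.
Solve 1.476×10^6/(1 + 22.197·e^(−0.57t)) = 1.1808×10^6: 1 + 22.197·e^(−0.57t) = 1.25, so e^(−0.57t) = 0.011263.
−0.57·t = ln(0.011263) = -4.4862, so t = 4.4862/0.57 = 7.8706.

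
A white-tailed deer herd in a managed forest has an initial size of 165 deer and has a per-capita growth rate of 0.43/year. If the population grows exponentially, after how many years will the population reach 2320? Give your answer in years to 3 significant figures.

6.15 years

Set N₀·e^(rt) = 2320: e^(0.43·t) = 2320/165 = 14.061.
0.43·t = ln(14.061) = 2.6434, so t = 2.6434/0.43 = 6.1474.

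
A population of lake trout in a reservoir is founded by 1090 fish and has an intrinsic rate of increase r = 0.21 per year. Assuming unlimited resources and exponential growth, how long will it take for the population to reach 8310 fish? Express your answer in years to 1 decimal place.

Set N₀·e^(rt) = 8310: e^(0.21·t) = 8310/1090 = 7.6239.
0.21·t = ln(7.6239) = 2.0313, so t = 2.0313/0.21 = 9.6728.

9.7 years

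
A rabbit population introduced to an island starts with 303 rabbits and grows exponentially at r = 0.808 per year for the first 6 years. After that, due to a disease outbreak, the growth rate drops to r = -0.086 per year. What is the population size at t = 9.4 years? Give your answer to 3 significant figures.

28800 rabbits

Phase 1: N(6) = 303·e^(0.808×6) = 303·e^4.848 = 38628.
Phase 2 runs for 9.4 − 6 = 3.4 years at r = -0.086.
N(9.4) = 38628·e^(-0.086×3.4) = 38628·e^-0.2924 = 28834.6.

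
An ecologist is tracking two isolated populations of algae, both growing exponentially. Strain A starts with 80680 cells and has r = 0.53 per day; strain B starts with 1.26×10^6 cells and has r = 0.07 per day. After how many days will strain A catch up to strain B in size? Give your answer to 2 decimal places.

5.97 days

Set 80680·e^(0.53t) = 1.26×10^6·e^(0.07t).
e^((0.53 − 0.07)t) = 1.26×10^6/80680 → e^(0.46·t) = 15.617.
0.46·t = ln(15.617) = 2.7484, so t = 2.7484/0.46 = 5.9747.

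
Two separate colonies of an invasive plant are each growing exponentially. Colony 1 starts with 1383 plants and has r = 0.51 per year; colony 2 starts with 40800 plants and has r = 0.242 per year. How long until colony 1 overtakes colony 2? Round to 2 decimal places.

12.63 years

Set 1383·e^(0.51t) = 40800·e^(0.242t).
e^((0.51 − 0.242)t) = 40800/1383 → e^(0.268·t) = 29.501.
0.268·t = ln(29.501) = 3.3844, so t = 3.3844/0.268 = 12.628.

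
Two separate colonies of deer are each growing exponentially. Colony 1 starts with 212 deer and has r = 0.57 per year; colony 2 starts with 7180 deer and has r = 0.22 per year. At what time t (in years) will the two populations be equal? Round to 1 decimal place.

Set 212·e^(0.57t) = 7180·e^(0.22t).
e^((0.57 − 0.22)t) = 7180/212 → e^(0.35·t) = 33.868.
0.35·t = ln(33.868) = 3.5225, so t = 3.5225/0.35 = 10.064.

10.1 years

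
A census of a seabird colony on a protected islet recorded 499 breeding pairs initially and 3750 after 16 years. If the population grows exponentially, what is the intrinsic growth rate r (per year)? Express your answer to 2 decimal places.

From N(t) = N₀·e^(rt): e^(r·16) = 3750/499 = 7.515.
r·16 = ln(7.515) = 2.0169, so r = 2.0169/16 = 0.12606.

0.13 per year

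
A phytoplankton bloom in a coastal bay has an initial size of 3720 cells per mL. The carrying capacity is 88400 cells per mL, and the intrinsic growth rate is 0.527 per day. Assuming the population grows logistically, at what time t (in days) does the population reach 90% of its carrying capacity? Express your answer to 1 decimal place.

A = (K − N₀)/N₀ = (88400 − 3720)/3720 = 22.763.
Solve 88400/(1 + 22.763·e^(−0.527t)) = 79560: 1 + 22.763·e^(−0.527t) = 1.1111, so e^(−0.527t) = 0.00488112.
−0.527·t = ln(0.00488112) = -5.3224, so t = 5.3224/0.527 = 10.099.

10.1 days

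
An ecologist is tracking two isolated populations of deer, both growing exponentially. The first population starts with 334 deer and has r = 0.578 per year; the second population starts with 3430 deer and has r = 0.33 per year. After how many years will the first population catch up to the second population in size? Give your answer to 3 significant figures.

9.39 years

Set 334·e^(0.578t) = 3430·e^(0.33t).
e^((0.578 − 0.33)t) = 3430/334 → e^(0.248·t) = 10.269.
0.248·t = ln(10.269) = 2.3292, so t = 2.3292/0.248 = 9.3918.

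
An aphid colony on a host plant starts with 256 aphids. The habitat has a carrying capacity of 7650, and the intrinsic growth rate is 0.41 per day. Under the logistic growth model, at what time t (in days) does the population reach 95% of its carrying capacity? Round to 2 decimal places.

A = (K − N₀)/N₀ = (7650 − 256)/256 = 28.883.
Solve 7650/(1 + 28.883·e^(−0.41t)) = 7267.5: 1 + 28.883·e^(−0.41t) = 1.0526, so e^(−0.41t) = 0.00182225.
−0.41·t = ln(0.00182225) = -6.3077, so t = 6.3077/0.41 = 15.385.

15.38 days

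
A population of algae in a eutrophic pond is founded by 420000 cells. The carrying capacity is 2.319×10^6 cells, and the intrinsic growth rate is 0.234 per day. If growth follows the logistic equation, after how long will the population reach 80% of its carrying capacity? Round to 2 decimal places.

A = (K − N₀)/N₀ = (2.319×10^6 − 420000)/420000 = 4.5214.
Solve 2.319×10^6/(1 + 4.5214·e^(−0.234t)) = 1.8552×10^6: 1 + 4.5214·e^(−0.234t) = 1.25, so e^(−0.234t) = 0.0552923.
−0.234·t = ln(0.0552923) = -2.8951, so t = 2.8951/0.234 = 12.372.

12.37 days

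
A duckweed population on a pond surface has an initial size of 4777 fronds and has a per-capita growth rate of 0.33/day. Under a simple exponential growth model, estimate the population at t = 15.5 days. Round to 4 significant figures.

795400 fronds

N(t) = N₀·e^(rt) = 4777 × e^(0.33×15.5) = 4777 × e^5.115.
e^5.115 ≈ 166.5, so N ≈ 4777 × 166.5 = 795374.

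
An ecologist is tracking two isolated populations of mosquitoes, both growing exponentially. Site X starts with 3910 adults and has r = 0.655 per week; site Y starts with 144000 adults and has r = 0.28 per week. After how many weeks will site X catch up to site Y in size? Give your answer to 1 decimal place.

9.6 weeks

Set 3910·e^(0.655t) = 144000·e^(0.28t).
e^((0.655 − 0.28)t) = 144000/3910 → e^(0.375·t) = 36.829.
0.375·t = ln(36.829) = 3.6063, so t = 3.6063/0.375 = 9.6167.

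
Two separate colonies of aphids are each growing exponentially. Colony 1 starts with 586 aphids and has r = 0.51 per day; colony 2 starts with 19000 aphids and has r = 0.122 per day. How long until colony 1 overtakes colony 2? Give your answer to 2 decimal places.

Set 586·e^(0.51t) = 19000·e^(0.122t).
e^((0.51 − 0.122)t) = 19000/586 → e^(0.388·t) = 32.423.
0.388·t = ln(32.423) = 3.4789, so t = 3.4789/0.388 = 8.9662.

8.97 days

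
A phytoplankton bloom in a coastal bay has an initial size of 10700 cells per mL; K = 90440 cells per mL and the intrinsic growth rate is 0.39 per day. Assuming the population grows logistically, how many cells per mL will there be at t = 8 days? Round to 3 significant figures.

A = (K − N₀)/N₀ = (90440 − 10700)/10700 = 7.4523.
N(t) = K/(1 + A·e^(−rt)) = 90440/(1 + 7.4523×e^(−0.39×8)).
e^(−3.12) = 0.044157; denominator = 1 + 7.4523×0.044157 = 1.3291.
N = 90440/1.3291 = 68047.4.

68000 cells per mL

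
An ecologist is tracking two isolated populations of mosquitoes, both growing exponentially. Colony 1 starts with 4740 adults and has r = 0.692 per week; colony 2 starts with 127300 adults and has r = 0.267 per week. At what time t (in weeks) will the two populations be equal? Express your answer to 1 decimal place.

7.7 weeks

Set 4740·e^(0.692t) = 127300·e^(0.267t).
e^((0.692 − 0.267)t) = 127300/4740 → e^(0.425·t) = 26.857.
0.425·t = ln(26.857) = 3.2905, so t = 3.2905/0.425 = 7.7424.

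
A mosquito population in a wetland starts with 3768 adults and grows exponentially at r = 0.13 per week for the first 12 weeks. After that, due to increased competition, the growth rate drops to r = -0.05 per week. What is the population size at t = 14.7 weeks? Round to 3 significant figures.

Phase 1: N(12) = 3768·e^(0.13×12) = 3768·e^1.56 = 17931.2.
Phase 2 runs for 14.7 − 12 = 2.7 weeks at r = -0.05.
N(14.7) = 17931.2·e^(-0.05×2.7) = 17931.2·e^-0.135 = 15666.8.

15700 adults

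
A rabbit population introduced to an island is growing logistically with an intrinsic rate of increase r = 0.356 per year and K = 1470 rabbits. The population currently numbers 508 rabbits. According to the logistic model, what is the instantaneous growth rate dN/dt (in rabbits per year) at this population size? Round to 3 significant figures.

118 rabbits per year

dN/dt = rN(1 − N/K) = 0.356 × 508 × (1 − 508/1470).
1 − 508/1470 = 0.65442; dN/dt = 0.356 × 508 × 0.65442 = 118.35.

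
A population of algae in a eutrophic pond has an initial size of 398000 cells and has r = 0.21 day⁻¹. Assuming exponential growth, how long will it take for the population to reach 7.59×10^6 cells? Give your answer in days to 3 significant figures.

14.0 days

Set N₀·e^(rt) = 7.59×10^6: e^(0.21·t) = 7.59×10^6/398000 = 19.07.
0.21·t = ln(19.07) = 2.9481, so t = 2.9481/0.21 = 14.039.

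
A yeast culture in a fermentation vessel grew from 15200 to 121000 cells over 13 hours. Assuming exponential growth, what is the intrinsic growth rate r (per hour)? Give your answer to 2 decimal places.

0.16 per hour

From N(t) = N₀·e^(rt): e^(r·13) = 121000/15200 = 7.9605.
r·13 = ln(7.9605) = 2.0745, so r = 2.0745/13 = 0.15958.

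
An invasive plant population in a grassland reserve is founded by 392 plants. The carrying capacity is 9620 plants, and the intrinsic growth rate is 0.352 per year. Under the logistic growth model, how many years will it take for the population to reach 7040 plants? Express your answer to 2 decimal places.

11.83 years

A = (K − N₀)/N₀ = (9620 − 392)/392 = 23.541.
Solve 9620/(1 + 23.541·e^(−0.352t)) = 7040: 1 + 23.541·e^(−0.352t) = 1.3665, so e^(−0.352t) = 0.0155677.
−0.352·t = ln(0.0155677) = -4.1626, so t = 4.1626/0.352 = 11.825.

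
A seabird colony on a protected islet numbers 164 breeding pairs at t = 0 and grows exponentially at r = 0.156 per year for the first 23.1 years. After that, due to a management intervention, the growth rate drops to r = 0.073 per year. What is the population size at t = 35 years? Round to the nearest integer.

14359 breeding pairs

Phase 1: N(23.1) = 164·e^(0.156×23.1) = 164·e^3.604 = 6023.76.
Phase 2 runs for 35 − 23.1 = 11.9 years at r = 0.073.
N(35) = 6023.76·e^(0.073×11.9) = 6023.76·e^0.8687 = 14359.5.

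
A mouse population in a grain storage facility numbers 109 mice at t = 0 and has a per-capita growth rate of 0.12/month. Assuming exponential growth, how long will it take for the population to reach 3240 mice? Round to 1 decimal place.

28.3 months

Set N₀·e^(rt) = 3240: e^(0.12·t) = 3240/109 = 29.725.
0.12·t = ln(29.725) = 3.392, so t = 3.392/0.12 = 28.267.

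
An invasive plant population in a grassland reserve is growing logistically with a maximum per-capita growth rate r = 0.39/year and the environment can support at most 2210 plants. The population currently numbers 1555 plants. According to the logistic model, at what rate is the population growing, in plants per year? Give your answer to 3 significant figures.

dN/dt = rN(1 − N/K) = 0.39 × 1555 × (1 − 1555/2210).
1 − 1555/2210 = 0.29638; dN/dt = 0.39 × 1555 × 0.29638 = 179.74.

180 plants per year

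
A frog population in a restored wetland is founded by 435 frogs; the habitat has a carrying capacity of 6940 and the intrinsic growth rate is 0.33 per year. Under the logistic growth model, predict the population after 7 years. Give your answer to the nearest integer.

A = (K − N₀)/N₀ = (6940 − 435)/435 = 14.954.
N(t) = K/(1 + A·e^(−rt)) = 6940/(1 + 14.954×e^(−0.33×7)).
e^(−2.31) = 0.099261; denominator = 1 + 14.954×0.099261 = 2.4844.
N = 6940/2.4844 = 2793.48.

2793 frogs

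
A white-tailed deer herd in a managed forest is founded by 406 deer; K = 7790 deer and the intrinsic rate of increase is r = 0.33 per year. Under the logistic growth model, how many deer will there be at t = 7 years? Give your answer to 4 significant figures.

2777 deer

A = (K − N₀)/N₀ = (7790 − 406)/406 = 18.187.
N(t) = K/(1 + A·e^(−rt)) = 7790/(1 + 18.187×e^(−0.33×7)).
e^(−2.31) = 0.099261; denominator = 1 + 18.187×0.099261 = 2.8053.
N = 7790/2.8053 = 2776.9.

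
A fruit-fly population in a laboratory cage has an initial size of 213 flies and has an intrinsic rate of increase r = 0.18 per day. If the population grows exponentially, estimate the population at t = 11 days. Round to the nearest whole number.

N(t) = N₀·e^(rt) = 213 × e^(0.18×11) = 213 × e^1.98.
e^1.98 ≈ 7.2427, so N ≈ 213 × 7.2427 = 1542.7.

1543 flies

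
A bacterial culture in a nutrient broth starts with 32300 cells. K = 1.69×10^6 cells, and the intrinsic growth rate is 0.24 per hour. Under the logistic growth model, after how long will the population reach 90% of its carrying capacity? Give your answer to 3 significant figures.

25.6 hours

A = (K − N₀)/N₀ = (1.69×10^6 − 32300)/32300 = 51.322.
Solve 1.69×10^6/(1 + 51.322·e^(−0.24t)) = 1.521×10^6: 1 + 51.322·e^(−0.24t) = 1.1111, so e^(−0.24t) = 0.00216498.
−0.24·t = ln(0.00216498) = -6.1353, so t = 6.1353/0.24 = 25.564.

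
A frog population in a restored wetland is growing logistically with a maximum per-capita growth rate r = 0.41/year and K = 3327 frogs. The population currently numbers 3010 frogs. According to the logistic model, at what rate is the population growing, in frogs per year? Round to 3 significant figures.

118 frogs per year

dN/dt = rN(1 − N/K) = 0.41 × 3010 × (1 − 3010/3327).
1 − 3010/3327 = 0.095281; dN/dt = 0.41 × 3010 × 0.095281 = 117.59.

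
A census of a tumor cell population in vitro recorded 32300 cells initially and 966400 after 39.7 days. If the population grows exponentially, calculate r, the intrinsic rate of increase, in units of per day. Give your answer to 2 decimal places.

0.09 per day

From N(t) = N₀·e^(rt): e^(r·39.7) = 966400/32300 = 29.92.
r·39.7 = ln(29.92) = 3.3985, so r = 3.3985/39.7 = 0.085605.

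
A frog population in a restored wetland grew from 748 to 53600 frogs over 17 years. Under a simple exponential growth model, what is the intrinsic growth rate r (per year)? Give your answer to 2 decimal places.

0.25 per year

From N(t) = N₀·e^(rt): e^(r·17) = 53600/748 = 71.658.
r·17 = ln(71.658) = 4.2719, so r = 4.2719/17 = 0.25129.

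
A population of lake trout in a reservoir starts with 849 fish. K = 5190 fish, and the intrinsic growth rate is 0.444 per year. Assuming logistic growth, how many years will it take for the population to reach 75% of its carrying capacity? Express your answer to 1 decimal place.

6.1 years

A = (K − N₀)/N₀ = (5190 − 849)/849 = 5.1131.
Solve 5190/(1 + 5.1131·e^(−0.444t)) = 3892.5: 1 + 5.1131·e^(−0.444t) = 1.3333, so e^(−0.444t) = 0.0651924.
−0.444·t = ln(0.0651924) = -2.7304, so t = 2.7304/0.444 = 6.1496.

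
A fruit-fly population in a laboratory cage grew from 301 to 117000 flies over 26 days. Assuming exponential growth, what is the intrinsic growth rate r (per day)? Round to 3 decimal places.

0.229 per day

From N(t) = N₀·e^(rt): e^(r·26) = 117000/301 = 388.7.
r·26 = ln(388.7) = 5.9628, so r = 5.9628/26 = 0.22934.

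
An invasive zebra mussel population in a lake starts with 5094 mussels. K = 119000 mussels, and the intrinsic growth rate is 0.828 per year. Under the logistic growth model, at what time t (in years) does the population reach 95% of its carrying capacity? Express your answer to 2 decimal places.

7.31 years

A = (K − N₀)/N₀ = (119000 − 5094)/5094 = 22.361.
Solve 119000/(1 + 22.361·e^(−0.828t)) = 113050: 1 + 22.361·e^(−0.828t) = 1.0526, so e^(−0.828t) = 0.00235374.
−0.828·t = ln(0.00235374) = -6.0517, so t = 6.0517/0.828 = 7.3089.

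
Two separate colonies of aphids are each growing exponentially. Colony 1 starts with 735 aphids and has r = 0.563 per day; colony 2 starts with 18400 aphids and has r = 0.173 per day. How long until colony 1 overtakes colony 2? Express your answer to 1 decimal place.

8.3 days

Set 735·e^(0.563t) = 18400·e^(0.173t).
e^((0.563 − 0.173)t) = 18400/735 → e^(0.39·t) = 25.034.
0.39·t = ln(25.034) = 3.2202, so t = 3.2202/0.39 = 8.257.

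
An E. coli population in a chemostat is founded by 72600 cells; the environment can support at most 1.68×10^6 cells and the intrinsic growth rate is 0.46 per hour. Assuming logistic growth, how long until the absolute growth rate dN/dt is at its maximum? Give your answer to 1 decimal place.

6.7 hours

Logistic growth is fastest at N = K/2 = 840000.
A = (K − N₀)/N₀ = 22.14. Set K/(1 + A·e^(−rt)) = K/2 → A·e^(−rt) = 1.
e^(−0.46t) = 1/22.14 = 0.0451661, so t = ln(22.14)/0.46 = 3.0974/0.46 = 6.7335.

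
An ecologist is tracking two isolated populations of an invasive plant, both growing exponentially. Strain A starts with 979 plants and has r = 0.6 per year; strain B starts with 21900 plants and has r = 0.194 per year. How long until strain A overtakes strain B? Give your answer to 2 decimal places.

Set 979·e^(0.6t) = 21900·e^(0.194t).
e^((0.6 − 0.194)t) = 21900/979 → e^(0.406·t) = 22.37.
0.406·t = ln(22.37) = 3.1077, so t = 3.1077/0.406 = 7.6545.

7.65 years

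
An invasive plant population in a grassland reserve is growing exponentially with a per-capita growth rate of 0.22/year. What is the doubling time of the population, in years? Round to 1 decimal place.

Doubling time t_d = ln(2)/r = 0.6931/0.22 = 3.1507.

3.2 years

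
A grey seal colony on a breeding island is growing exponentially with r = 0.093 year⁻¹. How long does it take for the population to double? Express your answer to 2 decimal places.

Doubling time t_d = ln(2)/r = 0.6931/0.093 = 7.4532.

7.45 years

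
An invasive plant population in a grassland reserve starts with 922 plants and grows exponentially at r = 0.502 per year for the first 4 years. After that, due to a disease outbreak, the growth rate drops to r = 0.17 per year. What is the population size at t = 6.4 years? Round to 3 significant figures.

Phase 1: N(4) = 922·e^(0.502×4) = 922·e^2.008 = 6867.43.
Phase 2 runs for 6.4 − 4 = 2.4 years at r = 0.17.
N(6.4) = 6867.43·e^(0.17×2.4) = 6867.43·e^0.408 = 10327.3.

10300 plants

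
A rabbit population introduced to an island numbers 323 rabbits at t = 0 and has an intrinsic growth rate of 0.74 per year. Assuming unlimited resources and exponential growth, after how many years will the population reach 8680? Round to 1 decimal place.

Set N₀·e^(rt) = 8680: e^(0.74·t) = 8680/323 = 26.873.
0.74·t = ln(26.873) = 3.2911, so t = 3.2911/0.74 = 4.4475.

4.4 years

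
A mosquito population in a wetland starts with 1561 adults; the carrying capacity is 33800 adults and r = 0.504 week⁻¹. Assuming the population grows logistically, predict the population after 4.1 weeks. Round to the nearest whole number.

A = (K − N₀)/N₀ = (33800 − 1561)/1561 = 20.653.
N(t) = K/(1 + A·e^(−rt)) = 33800/(1 + 20.653×e^(−0.504×4.1)).
e^(−2.066) = 0.12664; denominator = 1 + 20.653×0.12664 = 3.6155.
N = 33800/3.6155 = 9348.67.

9349 adults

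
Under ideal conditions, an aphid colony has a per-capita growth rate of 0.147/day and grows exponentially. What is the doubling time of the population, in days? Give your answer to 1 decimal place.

Doubling time t_d = ln(2)/r = 0.6931/0.147 = 4.7153.

4.7 days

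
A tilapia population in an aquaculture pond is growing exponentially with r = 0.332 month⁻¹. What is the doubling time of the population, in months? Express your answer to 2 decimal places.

2.09 months

Doubling time t_d = ln(2)/r = 0.6931/0.332 = 2.0878.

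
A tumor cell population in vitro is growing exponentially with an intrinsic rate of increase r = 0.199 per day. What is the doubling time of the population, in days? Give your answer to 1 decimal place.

3.5 days

Doubling time t_d = ln(2)/r = 0.6931/0.199 = 3.4832.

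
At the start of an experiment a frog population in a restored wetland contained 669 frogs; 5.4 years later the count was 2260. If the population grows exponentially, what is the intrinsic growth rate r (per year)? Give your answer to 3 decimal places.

0.225 per year

From N(t) = N₀·e^(rt): e^(r·5.4) = 2260/669 = 3.3782.
r·5.4 = ln(3.3782) = 1.2173, so r = 1.2173/5.4 = 0.22543.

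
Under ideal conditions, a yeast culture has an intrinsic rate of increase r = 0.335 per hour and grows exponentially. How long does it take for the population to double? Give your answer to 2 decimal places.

2.07 hours

Doubling time t_d = ln(2)/r = 0.6931/0.335 = 2.0691.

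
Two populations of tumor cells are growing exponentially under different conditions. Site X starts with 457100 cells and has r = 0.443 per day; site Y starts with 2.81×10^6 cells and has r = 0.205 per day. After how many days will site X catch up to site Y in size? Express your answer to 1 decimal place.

7.6 days

Set 457100·e^(0.443t) = 2.81×10^6·e^(0.205t).
e^((0.443 − 0.205)t) = 2.81×10^6/457100 → e^(0.238·t) = 6.1475.
0.238·t = ln(6.1475) = 1.816, so t = 1.816/0.238 = 7.6304.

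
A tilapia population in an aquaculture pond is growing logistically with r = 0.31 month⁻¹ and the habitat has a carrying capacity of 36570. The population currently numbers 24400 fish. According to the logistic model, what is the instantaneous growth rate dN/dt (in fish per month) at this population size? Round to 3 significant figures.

2520 fish per month

dN/dt = rN(1 − N/K) = 0.31 × 24400 × (1 − 24400/36570).
1 − 24400/36570 = 0.33279; dN/dt = 0.31 × 24400 × 0.33279 = 2517.2.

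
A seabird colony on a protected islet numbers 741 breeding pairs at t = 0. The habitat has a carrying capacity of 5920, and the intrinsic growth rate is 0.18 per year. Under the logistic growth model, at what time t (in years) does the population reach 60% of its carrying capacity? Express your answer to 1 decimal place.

13.1 years

A = (K − N₀)/N₀ = (5920 − 741)/741 = 6.9892.
Solve 5920/(1 + 6.9892·e^(−0.18t)) = 3552: 1 + 6.9892·e^(−0.18t) = 1.6667, so e^(−0.18t) = 0.0953852.
−0.18·t = ln(0.0953852) = -2.3498, so t = 2.3498/0.18 = 13.055.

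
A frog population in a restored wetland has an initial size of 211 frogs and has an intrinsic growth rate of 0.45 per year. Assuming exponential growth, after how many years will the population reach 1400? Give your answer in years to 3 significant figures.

Set N₀·e^(rt) = 1400: e^(0.45·t) = 1400/211 = 6.6351.
0.45·t = ln(6.6351) = 1.8924, so t = 1.8924/0.45 = 4.2053.

4.21 years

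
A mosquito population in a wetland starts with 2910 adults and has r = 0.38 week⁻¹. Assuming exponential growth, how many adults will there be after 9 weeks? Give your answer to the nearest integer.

N(t) = N₀·e^(rt) = 2910 × e^(0.38×9) = 2910 × e^3.42.
e^3.42 ≈ 30.569, so N ≈ 2910 × 30.569 = 88957.

88957 adults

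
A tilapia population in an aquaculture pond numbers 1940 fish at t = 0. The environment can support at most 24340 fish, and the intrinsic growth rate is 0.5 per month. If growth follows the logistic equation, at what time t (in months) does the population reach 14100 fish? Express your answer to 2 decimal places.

5.53 months

A = (K − N₀)/N₀ = (24340 − 1940)/1940 = 11.546.
Solve 24340/(1 + 11.546·e^(−0.5t)) = 14100: 1 + 11.546·e^(−0.5t) = 1.7262, so e^(−0.5t) = 0.0628977.
−0.5·t = ln(0.0628977) = -2.7662, so t = 2.7662/0.5 = 5.5325.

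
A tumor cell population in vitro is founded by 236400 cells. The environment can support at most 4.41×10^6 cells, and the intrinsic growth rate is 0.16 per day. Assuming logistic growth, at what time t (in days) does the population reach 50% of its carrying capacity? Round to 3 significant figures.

17.9 days

A = (K − N₀)/N₀ = (4.41×10^6 − 236400)/236400 = 17.655.
Solve 4.41×10^6/(1 + 17.655·e^(−0.16t)) = 2.205×10^6: 1 + 17.655·e^(−0.16t) = 2, so e^(−0.16t) = 0.0566417.
−0.16·t = ln(0.0566417) = -2.871, so t = 2.871/0.16 = 17.944.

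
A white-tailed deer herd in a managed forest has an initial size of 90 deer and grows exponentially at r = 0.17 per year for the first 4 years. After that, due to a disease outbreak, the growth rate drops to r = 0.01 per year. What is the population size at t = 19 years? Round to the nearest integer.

206 deer

Phase 1: N(4) = 90·e^(0.17×4) = 90·e^0.68 = 177.649.
Phase 2 runs for 19 − 4 = 15 years at r = 0.01.
N(19) = 177.649·e^(0.01×15) = 177.649·e^0.15 = 206.399.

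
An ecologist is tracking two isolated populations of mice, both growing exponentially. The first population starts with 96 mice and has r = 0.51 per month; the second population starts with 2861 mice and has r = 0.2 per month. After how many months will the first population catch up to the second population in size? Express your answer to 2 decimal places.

10.95 months

Set 96·e^(0.51t) = 2861·e^(0.2t).
e^((0.51 − 0.2)t) = 2861/96 → e^(0.31·t) = 29.802.
0.31·t = ln(29.802) = 3.3946, so t = 3.3946/0.31 = 10.95.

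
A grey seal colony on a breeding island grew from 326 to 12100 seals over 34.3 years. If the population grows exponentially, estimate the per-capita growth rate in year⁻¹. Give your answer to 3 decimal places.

From N(t) = N₀·e^(rt): e^(r·34.3) = 12100/326 = 37.117.
r·34.3 = ln(37.117) = 3.6141, so r = 3.6141/34.3 = 0.10537.

0.105 per year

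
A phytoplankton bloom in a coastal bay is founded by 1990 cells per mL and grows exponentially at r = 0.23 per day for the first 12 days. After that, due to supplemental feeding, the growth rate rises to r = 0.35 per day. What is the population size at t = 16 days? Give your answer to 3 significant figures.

Phase 1: N(12) = 1990·e^(0.23×12) = 1990·e^2.76 = 31441.7.
Phase 2 runs for 16 − 12 = 4 days at r = 0.35.
N(16) = 31441.7·e^(0.35×4) = 31441.7·e^1.4 = 127502.

128000 cells per mL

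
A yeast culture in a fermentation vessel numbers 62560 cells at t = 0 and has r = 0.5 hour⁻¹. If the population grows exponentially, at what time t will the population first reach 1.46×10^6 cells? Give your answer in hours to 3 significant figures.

6.30 hours

Set N₀·e^(rt) = 1.46×10^6: e^(0.5·t) = 1.46×10^6/62560 = 23.338.
0.5·t = ln(23.338) = 3.1501, so t = 3.1501/0.5 = 6.3001.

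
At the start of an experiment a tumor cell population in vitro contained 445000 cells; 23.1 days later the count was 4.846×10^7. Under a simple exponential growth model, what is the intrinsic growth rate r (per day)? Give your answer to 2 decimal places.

0.20 per day

From N(t) = N₀·e^(rt): e^(r·23.1) = 4.846×10^7/445000 = 108.9.
r·23.1 = ln(108.9) = 4.6904, so r = 4.6904/23.1 = 0.20305.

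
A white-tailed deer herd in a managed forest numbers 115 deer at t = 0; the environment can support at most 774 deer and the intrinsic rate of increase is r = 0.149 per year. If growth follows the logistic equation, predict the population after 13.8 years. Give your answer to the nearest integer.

447 deer

A = (K − N₀)/N₀ = (774 − 115)/115 = 5.7304.
N(t) = K/(1 + A·e^(−rt)) = 774/(1 + 5.7304×e^(−0.149×13.8)).
e^(−2.056) = 0.12794; denominator = 1 + 5.7304×0.12794 = 1.7331.
N = 774/1.7331 = 446.586.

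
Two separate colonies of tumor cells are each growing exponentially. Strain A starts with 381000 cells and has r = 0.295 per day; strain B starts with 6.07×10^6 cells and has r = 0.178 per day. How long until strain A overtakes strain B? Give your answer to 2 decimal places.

23.66 days

Set 381000·e^(0.295t) = 6.07×10^6·e^(0.178t).
e^((0.295 − 0.178)t) = 6.07×10^6/381000 → e^(0.117·t) = 15.932.
0.117·t = ln(15.932) = 2.7683, so t = 2.7683/0.117 = 23.661.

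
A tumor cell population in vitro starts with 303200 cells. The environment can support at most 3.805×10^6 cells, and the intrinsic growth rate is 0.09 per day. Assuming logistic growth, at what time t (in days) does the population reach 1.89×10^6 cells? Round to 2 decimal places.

27.04 days

A = (K − N₀)/N₀ = (3.805×10^6 − 303200)/303200 = 11.549.
Solve 3.805×10^6/(1 + 11.549·e^(−0.09t)) = 1.89×10^6: 1 + 11.549·e^(−0.09t) = 2.0132, so e^(−0.09t) = 0.0877293.
−0.09·t = ln(0.0877293) = -2.4335, so t = 2.4335/0.09 = 27.039.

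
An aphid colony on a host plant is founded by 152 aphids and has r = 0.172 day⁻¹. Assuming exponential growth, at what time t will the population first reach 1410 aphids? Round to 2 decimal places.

Set N₀·e^(rt) = 1410: e^(0.172·t) = 1410/152 = 9.2763.
0.172·t = ln(9.2763) = 2.2275, so t = 2.2275/0.172 = 12.95.

12.95 days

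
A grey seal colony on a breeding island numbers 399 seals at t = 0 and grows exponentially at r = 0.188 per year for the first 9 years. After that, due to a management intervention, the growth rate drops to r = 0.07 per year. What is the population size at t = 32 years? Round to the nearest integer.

Phase 1: N(9) = 399·e^(0.188×9) = 399·e^1.692 = 2166.7.
Phase 2 runs for 32 − 9 = 23 years at r = 0.07.
N(32) = 2166.7·e^(0.07×23) = 2166.7·e^1.61 = 10839.6.

10840 seals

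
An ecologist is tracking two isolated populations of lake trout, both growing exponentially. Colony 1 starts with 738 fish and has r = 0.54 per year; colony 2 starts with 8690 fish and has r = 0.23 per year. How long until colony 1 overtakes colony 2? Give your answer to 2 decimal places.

7.95 years

Set 738·e^(0.54t) = 8690·e^(0.23t).
e^((0.54 − 0.23)t) = 8690/738 → e^(0.31·t) = 11.775.
0.31·t = ln(11.775) = 2.466, so t = 2.466/0.31 = 7.9548.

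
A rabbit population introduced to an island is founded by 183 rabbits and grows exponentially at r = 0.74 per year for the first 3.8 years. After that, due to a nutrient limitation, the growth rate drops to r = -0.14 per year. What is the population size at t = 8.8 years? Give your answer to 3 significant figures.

Phase 1: N(3.8) = 183·e^(0.74×3.8) = 183·e^2.812 = 3045.7.
Phase 2 runs for 8.8 − 3.8 = 5 years at r = -0.14.
N(8.8) = 3045.7·e^(-0.14×5) = 3045.7·e^-0.7 = 1512.45.

1510 rabbits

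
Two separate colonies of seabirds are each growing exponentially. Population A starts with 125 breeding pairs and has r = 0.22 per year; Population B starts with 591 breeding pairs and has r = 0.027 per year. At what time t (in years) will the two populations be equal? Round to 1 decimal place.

8.0 years

Set 125·e^(0.22t) = 591·e^(0.027t).
e^((0.22 − 0.027)t) = 591/125 → e^(0.193·t) = 4.728.
0.193·t = ln(4.728) = 1.5535, so t = 1.5535/0.193 = 8.0492.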